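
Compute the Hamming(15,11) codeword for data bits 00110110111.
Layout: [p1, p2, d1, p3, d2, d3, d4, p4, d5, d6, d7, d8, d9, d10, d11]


Parity bits: p1=0, p2=0, p3=1, p4=1

000101110110111


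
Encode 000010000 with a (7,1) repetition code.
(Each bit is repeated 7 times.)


Each bit -> 7 copies

000000000000000000000000000011111110000000000000000000000000000


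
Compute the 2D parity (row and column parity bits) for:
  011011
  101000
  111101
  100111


Row parities: 0010
Column parities: 101001

Row P: 0010, Col P: 101001, Corner: 1


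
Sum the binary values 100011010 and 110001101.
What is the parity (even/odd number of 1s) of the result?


100011010 = 282
110001101 = 397
Sum = 679 = 1010100111
1s count = 6

even parity (6 ones in 1010100111)


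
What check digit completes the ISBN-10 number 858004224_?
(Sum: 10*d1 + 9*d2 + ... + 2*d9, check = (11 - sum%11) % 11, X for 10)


Weighted sum: 231
231 mod 11 = 0

Check digit: 0


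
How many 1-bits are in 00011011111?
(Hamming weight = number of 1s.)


Counting 1s in 00011011111

7


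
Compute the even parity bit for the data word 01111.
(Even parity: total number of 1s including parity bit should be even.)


Number of 1s in data: 4
Parity bit: 0

0


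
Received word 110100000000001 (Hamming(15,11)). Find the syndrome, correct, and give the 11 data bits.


Syndrome = 8: error at position 8

Data: 00000000001 (corrected bit 8)


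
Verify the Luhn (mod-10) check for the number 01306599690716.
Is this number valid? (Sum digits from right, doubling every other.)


Luhn sum = 60
60 mod 10 = 0

Valid (Luhn sum mod 10 = 0)


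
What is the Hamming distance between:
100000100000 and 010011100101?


XOR: 110011000101
Count of 1s: 6

6


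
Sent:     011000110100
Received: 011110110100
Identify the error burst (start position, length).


XOR: 000110000000

Burst at position 3, length 2


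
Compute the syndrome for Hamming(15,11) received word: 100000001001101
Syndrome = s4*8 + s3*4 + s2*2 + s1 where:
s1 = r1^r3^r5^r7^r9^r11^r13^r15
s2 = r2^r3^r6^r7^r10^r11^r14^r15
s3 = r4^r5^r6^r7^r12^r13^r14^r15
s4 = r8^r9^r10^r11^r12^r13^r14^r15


s1=0, s2=1, s3=1, s4=0

Syndrome = 6 (error at position 6)


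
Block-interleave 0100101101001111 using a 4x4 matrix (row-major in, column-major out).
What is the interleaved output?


Matrix:
  0100
  1011
  0100
  1111
Read columns: 0101101101010101

0101101101010101


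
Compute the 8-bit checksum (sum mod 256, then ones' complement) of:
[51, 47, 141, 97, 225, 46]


Sum = 607 mod 256 = 95
Complement = 160

160


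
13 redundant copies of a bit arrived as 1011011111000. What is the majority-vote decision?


Ones: 8 out of 13
Threshold: 7

1 (8/13 voted 1)


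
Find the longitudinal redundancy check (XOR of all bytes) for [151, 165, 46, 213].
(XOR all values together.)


XOR chain: 151 ^ 165 ^ 46 ^ 213 = 201

201


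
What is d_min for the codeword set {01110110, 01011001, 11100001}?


Comparing all pairs, minimum distance: 4
Can detect 3 errors, correct 1 errors

4


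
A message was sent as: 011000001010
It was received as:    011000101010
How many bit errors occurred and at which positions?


XOR: 000000100000

1 error(s) at position(s): 6


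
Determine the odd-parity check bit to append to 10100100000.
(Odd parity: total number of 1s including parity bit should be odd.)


Number of 1s in data: 3
Parity bit: 0

0


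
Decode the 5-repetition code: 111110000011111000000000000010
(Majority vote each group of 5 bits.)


Groups: 11111, 00000, 11111, 00000, 00000, 00010
Majority votes: 101000

101000


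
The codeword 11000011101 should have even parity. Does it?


Number of 1s: 6

Yes, parity is correct (6 ones)


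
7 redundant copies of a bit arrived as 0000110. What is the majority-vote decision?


Ones: 2 out of 7
Threshold: 4

0 (2/7 voted 1)


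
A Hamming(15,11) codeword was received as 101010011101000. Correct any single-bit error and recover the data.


Syndrome = 0: no error detected

Data: 11001101000 (no errors)


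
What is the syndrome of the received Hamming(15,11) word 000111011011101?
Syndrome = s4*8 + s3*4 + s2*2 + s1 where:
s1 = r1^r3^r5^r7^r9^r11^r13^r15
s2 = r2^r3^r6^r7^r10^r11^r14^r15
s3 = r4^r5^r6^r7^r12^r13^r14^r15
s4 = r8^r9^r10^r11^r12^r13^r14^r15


s1=1, s2=1, s3=0, s4=0

Syndrome = 3 (error at position 3)


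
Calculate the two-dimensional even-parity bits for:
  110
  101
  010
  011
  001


Row parities: 00101
Column parities: 011

Row P: 00101, Col P: 011, Corner: 0


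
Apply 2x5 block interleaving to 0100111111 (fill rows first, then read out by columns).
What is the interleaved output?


Matrix:
  01001
  11111
Read columns: 0111010111

0111010111


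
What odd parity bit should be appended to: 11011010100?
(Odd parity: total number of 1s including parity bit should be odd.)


Number of 1s in data: 6
Parity bit: 1

1


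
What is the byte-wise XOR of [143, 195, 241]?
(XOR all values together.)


XOR chain: 143 ^ 195 ^ 241 = 189

189


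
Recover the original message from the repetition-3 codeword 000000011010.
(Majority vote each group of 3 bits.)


Groups: 000, 000, 011, 010
Majority votes: 0010

0010


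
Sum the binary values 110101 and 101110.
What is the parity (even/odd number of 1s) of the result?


110101 = 53
101110 = 46
Sum = 99 = 1100011
1s count = 4

even parity (4 ones in 1100011)


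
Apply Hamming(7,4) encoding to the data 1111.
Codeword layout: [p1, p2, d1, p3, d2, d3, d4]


Parity bits: p1=1, p2=1, p3=1

1111111


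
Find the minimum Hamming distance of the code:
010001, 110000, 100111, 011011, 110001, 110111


Comparing all pairs, minimum distance: 1
Can detect 0 errors, correct 0 errors

1


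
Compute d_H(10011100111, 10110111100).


XOR: 00101011011
Count of 1s: 6

6


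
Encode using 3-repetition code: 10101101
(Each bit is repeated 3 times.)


Each bit -> 3 copies

111000111000111111000111


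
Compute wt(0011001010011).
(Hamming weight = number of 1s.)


Counting 1s in 0011001010011

6


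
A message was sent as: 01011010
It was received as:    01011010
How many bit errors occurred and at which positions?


XOR: 00000000

0 errors (received matches sent)


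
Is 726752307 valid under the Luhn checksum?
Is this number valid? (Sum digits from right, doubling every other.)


Luhn sum = 41
41 mod 10 = 1

Invalid (Luhn sum mod 10 = 1)


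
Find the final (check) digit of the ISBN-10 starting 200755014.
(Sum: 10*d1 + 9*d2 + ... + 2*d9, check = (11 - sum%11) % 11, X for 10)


Weighted sum: 135
135 mod 11 = 3

Check digit: 8


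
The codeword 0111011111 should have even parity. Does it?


Number of 1s: 8

Yes, parity is correct (8 ones)


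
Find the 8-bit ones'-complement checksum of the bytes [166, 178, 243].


Sum = 587 mod 256 = 75
Complement = 180

180


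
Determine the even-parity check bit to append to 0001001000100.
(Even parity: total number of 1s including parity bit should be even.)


Number of 1s in data: 3
Parity bit: 1

1


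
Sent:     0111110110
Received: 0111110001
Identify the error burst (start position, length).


XOR: 0000000111

Burst at position 7, length 3


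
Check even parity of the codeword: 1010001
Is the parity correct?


Number of 1s: 3

No, parity error (3 ones)


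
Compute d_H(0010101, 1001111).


XOR: 1011010
Count of 1s: 4

4


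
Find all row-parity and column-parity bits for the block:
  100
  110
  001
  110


Row parities: 1010
Column parities: 101

Row P: 1010, Col P: 101, Corner: 0


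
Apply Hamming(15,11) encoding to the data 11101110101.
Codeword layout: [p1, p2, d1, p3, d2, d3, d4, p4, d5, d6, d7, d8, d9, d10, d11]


Parity bits: p1=0, p2=1, p3=0, p4=1

011011011110101


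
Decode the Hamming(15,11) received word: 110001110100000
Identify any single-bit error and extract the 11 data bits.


Syndrome = 0: no error detected

Data: 00110100000 (no errors)


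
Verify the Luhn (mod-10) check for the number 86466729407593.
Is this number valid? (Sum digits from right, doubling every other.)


Luhn sum = 80
80 mod 10 = 0

Valid (Luhn sum mod 10 = 0)


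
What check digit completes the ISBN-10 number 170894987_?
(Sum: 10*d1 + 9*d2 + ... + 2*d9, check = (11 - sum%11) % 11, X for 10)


Weighted sum: 277
277 mod 11 = 2

Check digit: 9


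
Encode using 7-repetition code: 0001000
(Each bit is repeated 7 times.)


Each bit -> 7 copies

0000000000000000000001111111000000000000000000000


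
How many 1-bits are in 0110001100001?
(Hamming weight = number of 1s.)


Counting 1s in 0110001100001

5


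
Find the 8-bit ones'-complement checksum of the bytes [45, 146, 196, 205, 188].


Sum = 780 mod 256 = 12
Complement = 243

243


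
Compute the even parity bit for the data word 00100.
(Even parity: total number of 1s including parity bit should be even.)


Number of 1s in data: 1
Parity bit: 1

1


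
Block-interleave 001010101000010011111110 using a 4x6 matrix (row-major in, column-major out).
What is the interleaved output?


Matrix:
  001010
  101000
  010011
  111110
Read columns: 010100111101000110110010

010100111101000110110010


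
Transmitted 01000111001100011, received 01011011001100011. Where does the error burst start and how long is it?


XOR: 00011100000000000

Burst at position 3, length 3


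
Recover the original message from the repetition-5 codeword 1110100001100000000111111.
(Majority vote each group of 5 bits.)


Groups: 11101, 00001, 10000, 00001, 11111
Majority votes: 10001

10001


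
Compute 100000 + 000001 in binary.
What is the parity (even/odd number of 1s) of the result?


100000 = 32
000001 = 1
Sum = 33 = 100001
1s count = 2

even parity (2 ones in 100001)


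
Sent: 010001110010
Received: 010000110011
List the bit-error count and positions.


XOR: 000001000001

2 error(s) at position(s): 5, 11


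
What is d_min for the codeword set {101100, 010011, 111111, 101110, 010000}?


Comparing all pairs, minimum distance: 1
Can detect 0 errors, correct 0 errors

1


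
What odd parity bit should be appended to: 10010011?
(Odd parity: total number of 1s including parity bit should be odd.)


Number of 1s in data: 4
Parity bit: 1

1


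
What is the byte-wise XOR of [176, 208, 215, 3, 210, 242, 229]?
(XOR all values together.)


XOR chain: 176 ^ 208 ^ 215 ^ 3 ^ 210 ^ 242 ^ 229 = 113

113


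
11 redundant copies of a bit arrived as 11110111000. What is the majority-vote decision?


Ones: 7 out of 11
Threshold: 6

1 (7/11 voted 1)


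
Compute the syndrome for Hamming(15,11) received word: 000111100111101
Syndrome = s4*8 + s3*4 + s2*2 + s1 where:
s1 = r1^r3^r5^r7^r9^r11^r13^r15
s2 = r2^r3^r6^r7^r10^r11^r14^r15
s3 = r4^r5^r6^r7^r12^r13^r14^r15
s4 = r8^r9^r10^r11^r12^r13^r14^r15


s1=1, s2=1, s3=1, s4=1

Syndrome = 15 (error at position 15)


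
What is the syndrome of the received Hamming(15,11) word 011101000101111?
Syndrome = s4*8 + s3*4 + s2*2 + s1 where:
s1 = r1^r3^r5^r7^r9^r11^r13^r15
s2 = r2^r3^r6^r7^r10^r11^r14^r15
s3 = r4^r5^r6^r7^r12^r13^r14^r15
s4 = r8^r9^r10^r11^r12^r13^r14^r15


s1=1, s2=0, s3=0, s4=1

Syndrome = 9 (error at position 9)


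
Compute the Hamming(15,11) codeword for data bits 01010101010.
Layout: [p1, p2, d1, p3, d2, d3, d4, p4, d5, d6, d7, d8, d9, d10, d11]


Parity bits: p1=0, p2=1, p3=0, p4=1

010010110101010


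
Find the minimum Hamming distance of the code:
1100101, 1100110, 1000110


Comparing all pairs, minimum distance: 1
Can detect 0 errors, correct 0 errors

1


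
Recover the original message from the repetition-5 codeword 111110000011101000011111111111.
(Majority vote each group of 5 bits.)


Groups: 11111, 00000, 11101, 00001, 11111, 11111
Majority votes: 101011

101011


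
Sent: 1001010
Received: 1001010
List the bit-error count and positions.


XOR: 0000000

0 errors (received matches sent)


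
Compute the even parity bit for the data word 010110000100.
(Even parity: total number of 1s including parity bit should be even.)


Number of 1s in data: 4
Parity bit: 0

0


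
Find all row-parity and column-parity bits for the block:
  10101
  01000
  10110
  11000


Row parities: 1110
Column parities: 10011

Row P: 1110, Col P: 10011, Corner: 1


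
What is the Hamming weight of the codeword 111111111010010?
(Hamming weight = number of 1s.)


Counting 1s in 111111111010010

11


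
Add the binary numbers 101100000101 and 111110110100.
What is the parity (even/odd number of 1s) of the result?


101100000101 = 2821
111110110100 = 4020
Sum = 6841 = 1101010111001
1s count = 8

even parity (8 ones in 1101010111001)


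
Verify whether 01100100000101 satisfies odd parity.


Number of 1s: 5

Yes, parity is correct (5 ones)


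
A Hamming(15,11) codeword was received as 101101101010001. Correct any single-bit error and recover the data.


Syndrome = 10: error at position 10

Data: 10111110001 (corrected bit 10)


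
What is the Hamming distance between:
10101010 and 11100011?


XOR: 01001001
Count of 1s: 3

3


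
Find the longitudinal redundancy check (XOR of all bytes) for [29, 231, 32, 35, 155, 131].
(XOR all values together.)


XOR chain: 29 ^ 231 ^ 32 ^ 35 ^ 155 ^ 131 = 225

225


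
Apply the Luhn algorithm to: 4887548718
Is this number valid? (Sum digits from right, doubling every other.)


Luhn sum = 59
59 mod 10 = 9

Invalid (Luhn sum mod 10 = 9)


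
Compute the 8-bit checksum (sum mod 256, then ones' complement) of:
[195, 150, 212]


Sum = 557 mod 256 = 45
Complement = 210

210


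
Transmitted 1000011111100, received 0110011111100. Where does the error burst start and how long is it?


XOR: 1110000000000

Burst at position 0, length 3


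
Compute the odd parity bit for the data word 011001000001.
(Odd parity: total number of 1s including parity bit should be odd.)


Number of 1s in data: 4
Parity bit: 1

1


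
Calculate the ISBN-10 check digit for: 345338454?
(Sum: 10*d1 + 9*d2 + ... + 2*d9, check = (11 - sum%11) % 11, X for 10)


Weighted sum: 224
224 mod 11 = 4

Check digit: 7


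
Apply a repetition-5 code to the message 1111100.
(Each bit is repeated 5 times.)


Each bit -> 5 copies

11111111111111111111111110000000000


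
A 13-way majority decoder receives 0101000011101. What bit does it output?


Ones: 6 out of 13
Threshold: 7

0 (6/13 voted 1)


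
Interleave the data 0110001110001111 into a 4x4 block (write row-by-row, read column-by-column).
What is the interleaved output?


Matrix:
  0110
  0011
  1000
  1111
Read columns: 0011100111010101

0011100111010101


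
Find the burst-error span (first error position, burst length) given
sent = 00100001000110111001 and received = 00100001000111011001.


XOR: 00000000000001100000

Burst at position 13, length 2


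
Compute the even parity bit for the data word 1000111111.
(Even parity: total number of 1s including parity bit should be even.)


Number of 1s in data: 7
Parity bit: 1

1


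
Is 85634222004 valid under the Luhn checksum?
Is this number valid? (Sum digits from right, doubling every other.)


Luhn sum = 39
39 mod 10 = 9

Invalid (Luhn sum mod 10 = 9)


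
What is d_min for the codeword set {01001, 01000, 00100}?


Comparing all pairs, minimum distance: 1
Can detect 0 errors, correct 0 errors

1


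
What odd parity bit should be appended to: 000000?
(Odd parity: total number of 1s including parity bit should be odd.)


Number of 1s in data: 0
Parity bit: 1

1


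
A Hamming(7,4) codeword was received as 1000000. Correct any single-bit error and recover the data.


Syndrome = 1: error at position 1

Data: 0000 (corrected bit 1)


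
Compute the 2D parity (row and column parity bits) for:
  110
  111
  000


Row parities: 010
Column parities: 001

Row P: 010, Col P: 001, Corner: 1


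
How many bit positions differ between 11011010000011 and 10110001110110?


XOR: 01101011110101
Count of 1s: 9

9


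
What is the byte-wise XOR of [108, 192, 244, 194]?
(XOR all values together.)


XOR chain: 108 ^ 192 ^ 244 ^ 194 = 154

154


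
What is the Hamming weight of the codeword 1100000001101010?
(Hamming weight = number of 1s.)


Counting 1s in 1100000001101010

6


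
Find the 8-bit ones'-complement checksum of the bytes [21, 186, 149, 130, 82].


Sum = 568 mod 256 = 56
Complement = 199

199


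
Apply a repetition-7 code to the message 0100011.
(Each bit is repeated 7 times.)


Each bit -> 7 copies

0000000111111100000000000000000000011111111111111


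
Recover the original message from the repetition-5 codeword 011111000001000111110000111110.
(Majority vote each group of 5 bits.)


Groups: 01111, 10000, 01000, 11111, 00001, 11110
Majority votes: 100101

100101


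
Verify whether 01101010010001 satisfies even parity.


Number of 1s: 6

Yes, parity is correct (6 ones)


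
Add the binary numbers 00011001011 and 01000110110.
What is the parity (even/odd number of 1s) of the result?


00011001011 = 203
01000110110 = 566
Sum = 769 = 1100000001
1s count = 3

odd parity (3 ones in 1100000001)


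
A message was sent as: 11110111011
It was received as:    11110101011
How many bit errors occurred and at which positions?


XOR: 00000010000

1 error(s) at position(s): 6


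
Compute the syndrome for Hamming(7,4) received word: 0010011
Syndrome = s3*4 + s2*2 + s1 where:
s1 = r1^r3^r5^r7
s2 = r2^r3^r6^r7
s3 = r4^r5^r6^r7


s1=0, s2=1, s3=0

Syndrome = 2 (error at position 2)


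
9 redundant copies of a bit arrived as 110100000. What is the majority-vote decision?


Ones: 3 out of 9
Threshold: 5

0 (3/9 voted 1)


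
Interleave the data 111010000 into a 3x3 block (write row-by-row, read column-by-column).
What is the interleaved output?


Matrix:
  111
  010
  000
Read columns: 100110100

100110100


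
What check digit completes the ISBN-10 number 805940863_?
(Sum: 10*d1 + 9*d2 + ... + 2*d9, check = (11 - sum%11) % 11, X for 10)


Weighted sum: 263
263 mod 11 = 10

Check digit: 1


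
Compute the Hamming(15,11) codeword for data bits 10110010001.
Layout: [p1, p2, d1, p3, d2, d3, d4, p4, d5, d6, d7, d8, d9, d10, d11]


Parity bits: p1=0, p2=1, p3=1, p4=0

011101100010001


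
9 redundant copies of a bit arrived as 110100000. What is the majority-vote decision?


Ones: 3 out of 9
Threshold: 5

0 (3/9 voted 1)


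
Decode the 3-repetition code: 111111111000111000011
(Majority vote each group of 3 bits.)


Groups: 111, 111, 111, 000, 111, 000, 011
Majority votes: 1110101

1110101


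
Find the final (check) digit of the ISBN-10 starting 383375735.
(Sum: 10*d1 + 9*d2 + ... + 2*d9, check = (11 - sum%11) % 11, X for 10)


Weighted sum: 261
261 mod 11 = 8

Check digit: 3


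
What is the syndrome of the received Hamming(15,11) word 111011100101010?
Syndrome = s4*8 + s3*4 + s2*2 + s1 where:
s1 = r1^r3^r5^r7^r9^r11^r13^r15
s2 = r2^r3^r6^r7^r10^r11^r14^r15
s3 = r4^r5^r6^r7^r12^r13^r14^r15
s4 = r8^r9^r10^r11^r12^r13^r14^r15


s1=0, s2=0, s3=1, s4=1

Syndrome = 12 (error at position 12)


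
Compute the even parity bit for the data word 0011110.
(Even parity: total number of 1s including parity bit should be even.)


Number of 1s in data: 4
Parity bit: 0

0


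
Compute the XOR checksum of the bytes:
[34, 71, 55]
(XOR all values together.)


XOR chain: 34 ^ 71 ^ 55 = 82

82


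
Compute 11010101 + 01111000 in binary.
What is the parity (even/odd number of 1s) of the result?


11010101 = 213
01111000 = 120
Sum = 333 = 101001101
1s count = 5

odd parity (5 ones in 101001101)


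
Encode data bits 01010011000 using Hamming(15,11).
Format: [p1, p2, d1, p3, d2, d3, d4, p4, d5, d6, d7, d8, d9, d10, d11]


Parity bits: p1=1, p2=0, p3=1, p4=0

100110100011000


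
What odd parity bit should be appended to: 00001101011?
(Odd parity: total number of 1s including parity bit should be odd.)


Number of 1s in data: 5
Parity bit: 0

0


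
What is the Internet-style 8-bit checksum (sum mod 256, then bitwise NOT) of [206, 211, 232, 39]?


Sum = 688 mod 256 = 176
Complement = 79

79


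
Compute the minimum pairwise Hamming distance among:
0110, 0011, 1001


Comparing all pairs, minimum distance: 2
Can detect 1 errors, correct 0 errors

2


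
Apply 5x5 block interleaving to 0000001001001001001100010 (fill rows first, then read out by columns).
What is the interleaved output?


Matrix:
  00000
  01001
  00100
  10011
  00010
Read columns: 0001001000001000001101010

0001001000001000001101010


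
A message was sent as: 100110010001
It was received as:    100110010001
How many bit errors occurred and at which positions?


XOR: 000000000000

0 errors (received matches sent)


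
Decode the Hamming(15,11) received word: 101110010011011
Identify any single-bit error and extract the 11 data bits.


Syndrome = 13: error at position 13

Data: 11000011111 (corrected bit 13)


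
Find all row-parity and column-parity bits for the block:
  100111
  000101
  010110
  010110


Row parities: 0011
Column parities: 100010

Row P: 0011, Col P: 100010, Corner: 0


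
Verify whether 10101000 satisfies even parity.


Number of 1s: 3

No, parity error (3 ones)


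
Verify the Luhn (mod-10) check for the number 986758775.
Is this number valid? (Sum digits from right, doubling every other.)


Luhn sum = 56
56 mod 10 = 6

Invalid (Luhn sum mod 10 = 6)


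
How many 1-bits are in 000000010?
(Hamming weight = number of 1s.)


Counting 1s in 000000010

1


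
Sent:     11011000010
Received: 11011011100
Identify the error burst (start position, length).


XOR: 00000011110

Burst at position 6, length 4


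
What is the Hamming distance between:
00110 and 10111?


XOR: 10001
Count of 1s: 2

2


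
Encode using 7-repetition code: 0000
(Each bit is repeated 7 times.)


Each bit -> 7 copies

0000000000000000000000000000


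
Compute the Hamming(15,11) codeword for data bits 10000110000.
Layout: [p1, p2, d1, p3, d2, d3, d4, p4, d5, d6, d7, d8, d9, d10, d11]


Parity bits: p1=0, p2=1, p3=0, p4=0

011000000110000


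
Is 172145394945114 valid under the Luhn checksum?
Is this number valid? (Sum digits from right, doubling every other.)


Luhn sum = 52
52 mod 10 = 2

Invalid (Luhn sum mod 10 = 2)


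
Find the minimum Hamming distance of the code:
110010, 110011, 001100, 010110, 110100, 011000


Comparing all pairs, minimum distance: 1
Can detect 0 errors, correct 0 errors

1


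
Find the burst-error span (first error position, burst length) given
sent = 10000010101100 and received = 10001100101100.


XOR: 00001110000000

Burst at position 4, length 3


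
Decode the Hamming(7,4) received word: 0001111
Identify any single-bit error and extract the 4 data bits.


Syndrome = 0: no error detected

Data: 0111 (no errors)


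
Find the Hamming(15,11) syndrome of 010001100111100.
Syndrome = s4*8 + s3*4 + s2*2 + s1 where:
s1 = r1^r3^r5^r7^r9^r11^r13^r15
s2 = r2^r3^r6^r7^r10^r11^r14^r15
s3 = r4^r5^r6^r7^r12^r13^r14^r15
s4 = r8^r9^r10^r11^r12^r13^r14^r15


s1=1, s2=1, s3=0, s4=0

Syndrome = 3 (error at position 3)


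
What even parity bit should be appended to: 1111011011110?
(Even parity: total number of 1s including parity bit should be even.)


Number of 1s in data: 10
Parity bit: 0

0


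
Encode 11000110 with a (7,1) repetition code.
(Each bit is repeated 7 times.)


Each bit -> 7 copies

11111111111111000000000000000000000111111111111110000000


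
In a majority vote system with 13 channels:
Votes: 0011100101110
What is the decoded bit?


Ones: 7 out of 13
Threshold: 7

1 (7/13 voted 1)


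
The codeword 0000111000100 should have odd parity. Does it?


Number of 1s: 4

No, parity error (4 ones)


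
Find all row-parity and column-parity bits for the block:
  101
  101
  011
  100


Row parities: 0001
Column parities: 111

Row P: 0001, Col P: 111, Corner: 1


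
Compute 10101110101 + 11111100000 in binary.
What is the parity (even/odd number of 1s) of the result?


10101110101 = 1397
11111100000 = 2016
Sum = 3413 = 110101010101
1s count = 7

odd parity (7 ones in 110101010101)


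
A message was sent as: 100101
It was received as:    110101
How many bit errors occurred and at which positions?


XOR: 010000

1 error(s) at position(s): 1


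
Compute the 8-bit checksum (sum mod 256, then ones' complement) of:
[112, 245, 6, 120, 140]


Sum = 623 mod 256 = 111
Complement = 144

144


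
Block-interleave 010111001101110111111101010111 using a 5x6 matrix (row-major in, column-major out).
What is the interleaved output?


Matrix:
  010111
  001101
  110111
  111101
  010111
Read columns: 001101011101010111111010111111

001101011101010111111010111111


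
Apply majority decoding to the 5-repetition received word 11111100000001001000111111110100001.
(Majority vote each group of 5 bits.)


Groups: 11111, 10000, 00010, 01000, 11111, 11101, 00001
Majority votes: 1000110

1000110


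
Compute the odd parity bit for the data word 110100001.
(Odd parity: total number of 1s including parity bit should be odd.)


Number of 1s in data: 4
Parity bit: 1

1


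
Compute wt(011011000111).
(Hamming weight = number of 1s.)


Counting 1s in 011011000111

7


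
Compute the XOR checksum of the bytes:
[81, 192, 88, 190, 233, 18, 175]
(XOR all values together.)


XOR chain: 81 ^ 192 ^ 88 ^ 190 ^ 233 ^ 18 ^ 175 = 35

35


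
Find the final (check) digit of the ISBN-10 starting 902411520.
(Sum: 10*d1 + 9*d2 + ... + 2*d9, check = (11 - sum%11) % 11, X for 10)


Weighted sum: 171
171 mod 11 = 6

Check digit: 5


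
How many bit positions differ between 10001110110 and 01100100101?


XOR: 11101010011
Count of 1s: 7

7


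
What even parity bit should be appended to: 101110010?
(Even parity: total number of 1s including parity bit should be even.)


Number of 1s in data: 5
Parity bit: 1

1


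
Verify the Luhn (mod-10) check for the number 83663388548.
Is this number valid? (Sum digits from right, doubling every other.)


Luhn sum = 68
68 mod 10 = 8

Invalid (Luhn sum mod 10 = 8)


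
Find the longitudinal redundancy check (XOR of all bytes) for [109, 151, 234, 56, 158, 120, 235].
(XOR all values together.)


XOR chain: 109 ^ 151 ^ 234 ^ 56 ^ 158 ^ 120 ^ 235 = 37

37


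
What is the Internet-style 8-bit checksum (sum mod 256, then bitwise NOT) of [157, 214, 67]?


Sum = 438 mod 256 = 182
Complement = 73

73


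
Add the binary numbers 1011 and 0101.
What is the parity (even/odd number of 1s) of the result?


1011 = 11
0101 = 5
Sum = 16 = 10000
1s count = 1

odd parity (1 ones in 10000)


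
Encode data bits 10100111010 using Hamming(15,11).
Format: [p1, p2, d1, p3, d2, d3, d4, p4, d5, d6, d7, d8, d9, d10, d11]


Parity bits: p1=0, p2=1, p3=1, p4=0

011101000111010


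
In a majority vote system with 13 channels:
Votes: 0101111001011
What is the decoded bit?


Ones: 8 out of 13
Threshold: 7

1 (8/13 voted 1)


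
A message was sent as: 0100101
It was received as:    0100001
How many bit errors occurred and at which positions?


XOR: 0000100

1 error(s) at position(s): 4


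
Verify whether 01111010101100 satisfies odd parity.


Number of 1s: 8

No, parity error (8 ones)


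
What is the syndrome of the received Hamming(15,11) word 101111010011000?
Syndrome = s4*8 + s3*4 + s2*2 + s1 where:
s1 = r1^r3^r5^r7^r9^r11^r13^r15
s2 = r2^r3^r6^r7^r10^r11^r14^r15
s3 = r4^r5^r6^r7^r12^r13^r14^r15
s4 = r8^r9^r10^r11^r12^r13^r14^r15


s1=0, s2=1, s3=0, s4=1

Syndrome = 10 (error at position 10)


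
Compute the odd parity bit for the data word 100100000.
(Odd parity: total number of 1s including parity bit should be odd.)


Number of 1s in data: 2
Parity bit: 1

1


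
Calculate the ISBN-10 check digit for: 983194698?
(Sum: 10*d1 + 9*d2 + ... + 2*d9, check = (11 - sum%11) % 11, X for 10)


Weighted sum: 334
334 mod 11 = 4

Check digit: 7


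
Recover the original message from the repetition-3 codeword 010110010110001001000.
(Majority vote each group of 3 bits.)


Groups: 010, 110, 010, 110, 001, 001, 000
Majority votes: 0101000

0101000


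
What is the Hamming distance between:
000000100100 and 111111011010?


XOR: 111111111110
Count of 1s: 11

11


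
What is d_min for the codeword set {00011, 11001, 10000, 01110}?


Comparing all pairs, minimum distance: 2
Can detect 1 errors, correct 0 errors

2


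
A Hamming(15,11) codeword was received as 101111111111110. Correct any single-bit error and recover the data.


Syndrome = 13: error at position 13

Data: 11111111010 (corrected bit 13)


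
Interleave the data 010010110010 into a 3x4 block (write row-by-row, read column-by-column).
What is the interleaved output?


Matrix:
  0100
  1011
  0010
Read columns: 010100011010

010100011010


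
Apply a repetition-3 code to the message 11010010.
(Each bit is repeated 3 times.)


Each bit -> 3 copies

111111000111000000111000


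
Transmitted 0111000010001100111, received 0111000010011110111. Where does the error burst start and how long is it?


XOR: 0000000000010010000

Burst at position 11, length 4


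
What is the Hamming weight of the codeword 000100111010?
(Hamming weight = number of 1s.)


Counting 1s in 000100111010

5


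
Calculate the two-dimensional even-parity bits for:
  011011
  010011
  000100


Row parities: 011
Column parities: 001100

Row P: 011, Col P: 001100, Corner: 0


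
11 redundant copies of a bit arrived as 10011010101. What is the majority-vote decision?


Ones: 6 out of 11
Threshold: 6

1 (6/11 voted 1)


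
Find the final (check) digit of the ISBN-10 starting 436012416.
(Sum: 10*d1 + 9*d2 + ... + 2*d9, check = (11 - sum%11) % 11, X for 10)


Weighted sum: 162
162 mod 11 = 8

Check digit: 3


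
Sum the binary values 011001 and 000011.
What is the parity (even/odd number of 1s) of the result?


011001 = 25
000011 = 3
Sum = 28 = 11100
1s count = 3

odd parity (3 ones in 11100)


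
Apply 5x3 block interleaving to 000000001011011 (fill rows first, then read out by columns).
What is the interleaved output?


Matrix:
  000
  000
  001
  011
  011
Read columns: 000000001100111

000000001100111


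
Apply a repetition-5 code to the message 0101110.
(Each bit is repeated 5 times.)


Each bit -> 5 copies

00000111110000011111111111111100000


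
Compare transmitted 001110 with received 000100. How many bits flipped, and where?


XOR: 001010

2 error(s) at position(s): 2, 4


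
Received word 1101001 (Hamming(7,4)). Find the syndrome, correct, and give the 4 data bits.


Syndrome = 0: no error detected

Data: 0001 (no errors)


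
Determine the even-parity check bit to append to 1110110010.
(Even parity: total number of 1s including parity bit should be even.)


Number of 1s in data: 6
Parity bit: 0

0


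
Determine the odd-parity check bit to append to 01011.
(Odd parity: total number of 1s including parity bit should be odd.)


Number of 1s in data: 3
Parity bit: 0

0


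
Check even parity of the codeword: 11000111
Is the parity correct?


Number of 1s: 5

No, parity error (5 ones)


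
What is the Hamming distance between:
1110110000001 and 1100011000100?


XOR: 0010101000101
Count of 1s: 5

5


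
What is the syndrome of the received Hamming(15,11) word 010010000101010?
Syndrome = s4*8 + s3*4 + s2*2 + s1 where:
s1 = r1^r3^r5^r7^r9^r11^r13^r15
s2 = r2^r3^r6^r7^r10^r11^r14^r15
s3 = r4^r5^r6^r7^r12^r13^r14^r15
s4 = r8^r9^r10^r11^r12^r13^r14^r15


s1=1, s2=1, s3=1, s4=1

Syndrome = 15 (error at position 15)


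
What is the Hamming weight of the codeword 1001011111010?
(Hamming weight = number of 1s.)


Counting 1s in 1001011111010

8


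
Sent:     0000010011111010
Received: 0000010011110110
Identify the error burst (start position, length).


XOR: 0000000000001100

Burst at position 12, length 2


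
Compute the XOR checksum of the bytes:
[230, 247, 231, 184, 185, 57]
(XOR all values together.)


XOR chain: 230 ^ 247 ^ 231 ^ 184 ^ 185 ^ 57 = 206

206


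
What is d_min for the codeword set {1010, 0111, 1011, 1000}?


Comparing all pairs, minimum distance: 1
Can detect 0 errors, correct 0 errors

1


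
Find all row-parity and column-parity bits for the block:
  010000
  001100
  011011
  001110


Row parities: 1001
Column parities: 001001

Row P: 1001, Col P: 001001, Corner: 0


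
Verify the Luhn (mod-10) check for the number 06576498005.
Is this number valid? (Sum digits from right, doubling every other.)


Luhn sum = 48
48 mod 10 = 8

Invalid (Luhn sum mod 10 = 8)


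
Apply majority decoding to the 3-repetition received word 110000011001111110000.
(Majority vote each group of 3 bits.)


Groups: 110, 000, 011, 001, 111, 110, 000
Majority votes: 1010110

1010110


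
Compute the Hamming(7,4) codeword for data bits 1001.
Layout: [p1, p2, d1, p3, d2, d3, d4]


Parity bits: p1=0, p2=0, p3=1

0011001


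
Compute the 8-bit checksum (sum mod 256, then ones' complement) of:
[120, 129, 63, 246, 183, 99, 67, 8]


Sum = 915 mod 256 = 147
Complement = 108

108


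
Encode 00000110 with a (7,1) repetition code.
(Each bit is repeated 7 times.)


Each bit -> 7 copies

00000000000000000000000000000000000111111111111110000000


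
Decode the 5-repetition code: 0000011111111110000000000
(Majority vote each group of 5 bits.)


Groups: 00000, 11111, 11111, 00000, 00000
Majority votes: 01100

01100


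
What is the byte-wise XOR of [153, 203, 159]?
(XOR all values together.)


XOR chain: 153 ^ 203 ^ 159 = 205

205


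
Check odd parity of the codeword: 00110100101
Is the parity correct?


Number of 1s: 5

Yes, parity is correct (5 ones)


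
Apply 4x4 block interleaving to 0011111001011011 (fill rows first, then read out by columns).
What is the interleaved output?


Matrix:
  0011
  1110
  0101
  1011
Read columns: 0101011011011011

0101011011011011


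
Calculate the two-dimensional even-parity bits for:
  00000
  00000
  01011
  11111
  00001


Row parities: 00111
Column parities: 10101

Row P: 00111, Col P: 10101, Corner: 1


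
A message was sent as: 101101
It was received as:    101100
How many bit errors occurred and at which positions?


XOR: 000001

1 error(s) at position(s): 5


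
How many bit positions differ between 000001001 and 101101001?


XOR: 101100000
Count of 1s: 3

3


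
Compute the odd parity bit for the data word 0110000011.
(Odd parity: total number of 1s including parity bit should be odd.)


Number of 1s in data: 4
Parity bit: 1

1


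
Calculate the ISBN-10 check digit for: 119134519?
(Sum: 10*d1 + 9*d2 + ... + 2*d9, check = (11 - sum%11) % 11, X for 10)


Weighted sum: 177
177 mod 11 = 1

Check digit: X


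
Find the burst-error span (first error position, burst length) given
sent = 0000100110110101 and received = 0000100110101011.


XOR: 0000000000011110

Burst at position 11, length 4


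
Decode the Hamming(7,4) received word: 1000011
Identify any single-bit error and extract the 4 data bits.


Syndrome = 0: no error detected

Data: 0011 (no errors)


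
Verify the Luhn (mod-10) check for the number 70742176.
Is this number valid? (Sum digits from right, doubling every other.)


Luhn sum = 30
30 mod 10 = 0

Valid (Luhn sum mod 10 = 0)


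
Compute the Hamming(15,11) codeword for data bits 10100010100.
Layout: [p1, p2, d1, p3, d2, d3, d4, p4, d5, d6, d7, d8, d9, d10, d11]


Parity bits: p1=1, p2=1, p3=0, p4=0

111001000010100


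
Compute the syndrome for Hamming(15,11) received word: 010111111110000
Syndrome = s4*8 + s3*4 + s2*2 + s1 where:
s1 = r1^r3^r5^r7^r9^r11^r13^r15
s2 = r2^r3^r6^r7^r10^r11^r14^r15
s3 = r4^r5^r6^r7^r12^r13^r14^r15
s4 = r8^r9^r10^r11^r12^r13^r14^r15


s1=0, s2=1, s3=0, s4=0

Syndrome = 2 (error at position 2)


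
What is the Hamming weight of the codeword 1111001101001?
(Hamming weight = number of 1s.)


Counting 1s in 1111001101001

8


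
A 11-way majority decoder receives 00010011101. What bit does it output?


Ones: 5 out of 11
Threshold: 6

0 (5/11 voted 1)


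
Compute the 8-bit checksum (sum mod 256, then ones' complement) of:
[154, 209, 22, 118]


Sum = 503 mod 256 = 247
Complement = 8

8


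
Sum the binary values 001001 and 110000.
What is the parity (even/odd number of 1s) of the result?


001001 = 9
110000 = 48
Sum = 57 = 111001
1s count = 4

even parity (4 ones in 111001)


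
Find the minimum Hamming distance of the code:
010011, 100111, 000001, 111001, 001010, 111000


Comparing all pairs, minimum distance: 1
Can detect 0 errors, correct 0 errors

1


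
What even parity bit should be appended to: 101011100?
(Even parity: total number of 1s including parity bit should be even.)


Number of 1s in data: 5
Parity bit: 1

1


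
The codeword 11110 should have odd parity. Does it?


Number of 1s: 4

No, parity error (4 ones)


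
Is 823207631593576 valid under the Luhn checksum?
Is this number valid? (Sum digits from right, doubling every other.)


Luhn sum = 69
69 mod 10 = 9

Invalid (Luhn sum mod 10 = 9)


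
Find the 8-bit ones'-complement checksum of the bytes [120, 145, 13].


Sum = 278 mod 256 = 22
Complement = 233

233


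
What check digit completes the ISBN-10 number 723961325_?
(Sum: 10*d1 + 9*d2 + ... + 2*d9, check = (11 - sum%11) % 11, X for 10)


Weighted sum: 244
244 mod 11 = 2

Check digit: 9


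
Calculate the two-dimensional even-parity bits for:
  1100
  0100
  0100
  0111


Row parities: 0111
Column parities: 1011

Row P: 0111, Col P: 1011, Corner: 1


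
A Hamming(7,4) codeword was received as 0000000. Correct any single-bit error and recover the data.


Syndrome = 0: no error detected

Data: 0000 (no errors)


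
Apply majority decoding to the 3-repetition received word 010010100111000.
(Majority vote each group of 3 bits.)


Groups: 010, 010, 100, 111, 000
Majority votes: 00010

00010


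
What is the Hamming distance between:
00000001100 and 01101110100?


XOR: 01101111000
Count of 1s: 6

6


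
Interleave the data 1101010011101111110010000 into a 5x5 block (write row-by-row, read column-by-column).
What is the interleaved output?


Matrix:
  11010
  10011
  10111
  11100
  10000
Read columns: 1111110010001101110001100

1111110010001101110001100


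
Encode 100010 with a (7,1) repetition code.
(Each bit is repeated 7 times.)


Each bit -> 7 copies

111111100000000000000000000011111110000000


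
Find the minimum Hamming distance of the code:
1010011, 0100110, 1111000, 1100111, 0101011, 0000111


Comparing all pairs, minimum distance: 2
Can detect 1 errors, correct 0 errors

2


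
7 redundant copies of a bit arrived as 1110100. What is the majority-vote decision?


Ones: 4 out of 7
Threshold: 4

1 (4/7 voted 1)


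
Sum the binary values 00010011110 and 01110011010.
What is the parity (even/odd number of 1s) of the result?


00010011110 = 158
01110011010 = 922
Sum = 1080 = 10000111000
1s count = 4

even parity (4 ones in 10000111000)


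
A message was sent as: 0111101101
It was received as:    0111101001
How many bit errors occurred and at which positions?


XOR: 0000000100

1 error(s) at position(s): 7
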